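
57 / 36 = 19 / 12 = 1.58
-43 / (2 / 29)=-1247 / 2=-623.50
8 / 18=4 / 9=0.44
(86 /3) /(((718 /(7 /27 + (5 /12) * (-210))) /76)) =-264.72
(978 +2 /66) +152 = 37291 /33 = 1130.03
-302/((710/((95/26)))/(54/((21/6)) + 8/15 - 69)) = 15977461/193830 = 82.43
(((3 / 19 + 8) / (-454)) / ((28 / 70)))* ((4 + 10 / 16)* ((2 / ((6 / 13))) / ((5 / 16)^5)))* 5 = -488603648 / 323475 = -1510.48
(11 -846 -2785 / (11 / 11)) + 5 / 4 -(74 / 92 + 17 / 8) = -666389 / 184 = -3621.68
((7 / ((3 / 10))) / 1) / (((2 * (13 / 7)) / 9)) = 735 / 13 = 56.54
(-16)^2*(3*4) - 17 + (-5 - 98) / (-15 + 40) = 76272 / 25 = 3050.88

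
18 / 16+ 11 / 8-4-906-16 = -1847 / 2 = -923.50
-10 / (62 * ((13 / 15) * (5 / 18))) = -270 / 403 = -0.67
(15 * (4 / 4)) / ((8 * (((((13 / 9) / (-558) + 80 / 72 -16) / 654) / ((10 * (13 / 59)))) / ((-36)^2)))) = -235145.99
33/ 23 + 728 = 16777/ 23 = 729.43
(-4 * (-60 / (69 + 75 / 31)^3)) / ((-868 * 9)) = -4805 / 56976025806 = -0.00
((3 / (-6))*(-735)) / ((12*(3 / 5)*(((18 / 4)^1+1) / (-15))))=-6125 / 44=-139.20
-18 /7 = -2.57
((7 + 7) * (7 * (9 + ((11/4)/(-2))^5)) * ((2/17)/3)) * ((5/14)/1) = 5.61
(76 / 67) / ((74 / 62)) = 2356 / 2479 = 0.95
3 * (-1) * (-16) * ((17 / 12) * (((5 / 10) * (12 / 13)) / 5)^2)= 2448 / 4225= 0.58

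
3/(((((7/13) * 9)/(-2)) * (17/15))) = -130/119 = -1.09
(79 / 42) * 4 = 158 / 21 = 7.52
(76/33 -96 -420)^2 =263884.58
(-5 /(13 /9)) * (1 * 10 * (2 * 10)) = -9000 /13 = -692.31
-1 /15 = -0.07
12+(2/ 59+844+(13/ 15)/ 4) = 3031127/ 3540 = 856.25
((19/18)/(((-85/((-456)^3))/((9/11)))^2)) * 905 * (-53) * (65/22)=-47931715383185736400896/384659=-124608329411727624.73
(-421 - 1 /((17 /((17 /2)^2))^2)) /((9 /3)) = -7025 /48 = -146.35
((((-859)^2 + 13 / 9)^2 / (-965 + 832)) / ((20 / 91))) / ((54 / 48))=-1146654876831464 / 69255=-16556997716.14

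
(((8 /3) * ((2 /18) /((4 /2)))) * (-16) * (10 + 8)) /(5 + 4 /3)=-6.74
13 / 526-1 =-513 / 526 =-0.98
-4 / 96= -0.04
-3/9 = -1/3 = -0.33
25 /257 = 0.10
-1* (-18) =18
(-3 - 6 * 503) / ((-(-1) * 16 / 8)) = -3021 / 2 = -1510.50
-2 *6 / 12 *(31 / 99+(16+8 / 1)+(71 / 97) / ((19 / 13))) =-4527478 / 182457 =-24.81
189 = 189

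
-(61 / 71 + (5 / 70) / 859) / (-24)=733657 / 20492304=0.04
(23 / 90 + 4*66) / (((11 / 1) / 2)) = 23783 / 495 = 48.05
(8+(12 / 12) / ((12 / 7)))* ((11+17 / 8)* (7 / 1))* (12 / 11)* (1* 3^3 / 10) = 408807 / 176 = 2322.77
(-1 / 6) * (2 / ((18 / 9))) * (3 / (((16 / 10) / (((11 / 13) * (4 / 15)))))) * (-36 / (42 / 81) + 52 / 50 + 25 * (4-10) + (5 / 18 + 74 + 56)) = 3053039 / 491400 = 6.21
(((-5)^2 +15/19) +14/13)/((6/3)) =3318/247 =13.43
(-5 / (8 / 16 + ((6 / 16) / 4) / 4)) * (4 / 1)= -2560 / 67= -38.21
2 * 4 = 8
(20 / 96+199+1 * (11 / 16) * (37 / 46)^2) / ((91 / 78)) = 20278369 / 118496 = 171.13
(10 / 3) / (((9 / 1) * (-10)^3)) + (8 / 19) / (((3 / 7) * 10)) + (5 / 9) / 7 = 63647 / 359100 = 0.18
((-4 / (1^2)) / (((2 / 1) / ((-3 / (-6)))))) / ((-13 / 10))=10 / 13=0.77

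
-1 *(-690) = 690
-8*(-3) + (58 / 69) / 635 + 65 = 3899593 / 43815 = 89.00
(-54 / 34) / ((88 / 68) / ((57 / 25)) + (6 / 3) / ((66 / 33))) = -1539 / 1519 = -1.01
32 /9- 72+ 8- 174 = -2110 /9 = -234.44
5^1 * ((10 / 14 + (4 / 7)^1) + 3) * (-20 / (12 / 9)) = -2250 / 7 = -321.43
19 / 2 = 9.50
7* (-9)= -63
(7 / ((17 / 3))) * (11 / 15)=77 / 85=0.91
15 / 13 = 1.15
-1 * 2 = -2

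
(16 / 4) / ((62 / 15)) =30 / 31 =0.97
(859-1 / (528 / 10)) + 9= 229147 / 264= 867.98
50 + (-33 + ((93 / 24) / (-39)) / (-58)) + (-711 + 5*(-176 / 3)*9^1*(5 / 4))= -72275393 / 18096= -3994.00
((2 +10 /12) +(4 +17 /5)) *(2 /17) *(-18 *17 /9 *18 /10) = -1842 /25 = -73.68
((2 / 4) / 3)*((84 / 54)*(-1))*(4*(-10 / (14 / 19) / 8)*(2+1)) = 95 / 18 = 5.28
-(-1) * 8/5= 1.60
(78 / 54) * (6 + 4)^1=130 / 9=14.44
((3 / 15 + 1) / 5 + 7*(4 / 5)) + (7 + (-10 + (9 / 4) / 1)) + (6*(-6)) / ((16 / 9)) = -379 / 25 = -15.16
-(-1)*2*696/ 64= 21.75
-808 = -808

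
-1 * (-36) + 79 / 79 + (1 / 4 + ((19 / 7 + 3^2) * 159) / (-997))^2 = 30874813001 / 779303056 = 39.62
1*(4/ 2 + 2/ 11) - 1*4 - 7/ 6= -197/ 66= -2.98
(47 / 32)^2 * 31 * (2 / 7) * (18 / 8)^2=5546799 / 57344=96.73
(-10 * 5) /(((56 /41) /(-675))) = 691875 /28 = 24709.82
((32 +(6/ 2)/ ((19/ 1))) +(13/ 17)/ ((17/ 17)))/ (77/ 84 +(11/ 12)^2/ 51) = 4593888/ 130207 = 35.28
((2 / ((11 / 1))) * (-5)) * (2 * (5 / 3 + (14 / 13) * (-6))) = 340 / 39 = 8.72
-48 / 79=-0.61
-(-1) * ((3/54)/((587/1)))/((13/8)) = 4/68679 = 0.00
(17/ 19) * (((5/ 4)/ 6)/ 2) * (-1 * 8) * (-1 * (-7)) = -595/ 114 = -5.22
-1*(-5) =5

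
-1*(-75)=75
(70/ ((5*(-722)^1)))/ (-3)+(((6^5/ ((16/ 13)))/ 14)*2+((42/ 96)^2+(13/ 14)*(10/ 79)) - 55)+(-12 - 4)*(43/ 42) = 18212134181/ 21902592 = 831.51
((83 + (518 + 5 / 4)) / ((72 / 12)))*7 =5621 / 8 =702.62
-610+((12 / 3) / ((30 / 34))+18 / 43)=-390256 / 645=-605.05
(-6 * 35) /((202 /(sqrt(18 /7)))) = -45 * sqrt(14) /101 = -1.67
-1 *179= -179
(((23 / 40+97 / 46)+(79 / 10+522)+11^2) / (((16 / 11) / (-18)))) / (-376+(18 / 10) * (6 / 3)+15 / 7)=416698821 / 19075648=21.84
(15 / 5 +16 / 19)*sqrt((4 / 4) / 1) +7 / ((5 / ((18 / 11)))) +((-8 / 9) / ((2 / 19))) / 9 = 439709 / 84645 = 5.19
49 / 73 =0.67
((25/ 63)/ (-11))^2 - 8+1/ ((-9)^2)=-3835438/ 480249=-7.99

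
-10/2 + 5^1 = 0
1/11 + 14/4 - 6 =-53/22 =-2.41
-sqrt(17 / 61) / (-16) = sqrt(1037) / 976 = 0.03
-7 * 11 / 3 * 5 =-385 / 3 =-128.33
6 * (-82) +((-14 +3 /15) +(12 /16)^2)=-40419 /80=-505.24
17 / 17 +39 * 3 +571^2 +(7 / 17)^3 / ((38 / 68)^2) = 2001639155 / 6137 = 326159.22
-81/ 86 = -0.94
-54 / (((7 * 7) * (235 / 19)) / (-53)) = 54378 / 11515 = 4.72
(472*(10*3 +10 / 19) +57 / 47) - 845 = 12113218 / 893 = 13564.63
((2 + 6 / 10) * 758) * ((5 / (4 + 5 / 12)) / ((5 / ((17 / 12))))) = 167518 / 265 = 632.14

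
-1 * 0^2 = 0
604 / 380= 151 / 95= 1.59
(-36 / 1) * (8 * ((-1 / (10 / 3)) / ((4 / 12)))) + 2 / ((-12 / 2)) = 3883 / 15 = 258.87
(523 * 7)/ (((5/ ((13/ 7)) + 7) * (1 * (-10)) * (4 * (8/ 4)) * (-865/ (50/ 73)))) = 6799/ 1818576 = 0.00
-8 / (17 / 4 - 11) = 32 / 27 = 1.19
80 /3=26.67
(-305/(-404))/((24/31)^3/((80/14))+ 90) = 45431275/5420890584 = 0.01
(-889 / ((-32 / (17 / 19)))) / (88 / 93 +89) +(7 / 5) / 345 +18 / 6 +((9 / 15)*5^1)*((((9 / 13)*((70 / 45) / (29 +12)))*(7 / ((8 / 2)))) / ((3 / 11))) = 505828065767 / 133603485600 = 3.79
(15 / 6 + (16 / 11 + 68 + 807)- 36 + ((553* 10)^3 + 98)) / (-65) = -3720472314701 / 1430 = -2601728891.40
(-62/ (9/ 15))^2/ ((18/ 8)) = 384400/ 81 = 4745.68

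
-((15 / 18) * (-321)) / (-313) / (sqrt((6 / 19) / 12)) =-535 * sqrt(38) / 626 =-5.27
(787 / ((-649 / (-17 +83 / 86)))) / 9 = 1085273 / 502326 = 2.16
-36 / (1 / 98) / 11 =-3528 / 11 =-320.73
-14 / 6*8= -56 / 3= -18.67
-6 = -6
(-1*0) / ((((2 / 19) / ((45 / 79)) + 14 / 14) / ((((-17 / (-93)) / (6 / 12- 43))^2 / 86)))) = 0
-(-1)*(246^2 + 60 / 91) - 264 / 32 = 22025061 / 364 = 60508.41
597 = 597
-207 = -207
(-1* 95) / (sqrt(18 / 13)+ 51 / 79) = 331721 / 5235 - 118579* sqrt(26) / 5235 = -52.13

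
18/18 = 1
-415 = -415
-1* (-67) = 67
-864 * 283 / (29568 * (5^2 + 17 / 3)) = -7641 / 28336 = -0.27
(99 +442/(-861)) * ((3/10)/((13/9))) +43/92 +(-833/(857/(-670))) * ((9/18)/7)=99191966311/1470834820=67.44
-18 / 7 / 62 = -9 / 217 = -0.04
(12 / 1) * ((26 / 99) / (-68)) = -26 / 561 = -0.05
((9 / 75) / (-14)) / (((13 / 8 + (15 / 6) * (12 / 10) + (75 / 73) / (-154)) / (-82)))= 790152 / 5191925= 0.15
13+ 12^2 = 157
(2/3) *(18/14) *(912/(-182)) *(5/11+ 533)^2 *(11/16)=-5888115504/7007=-840319.04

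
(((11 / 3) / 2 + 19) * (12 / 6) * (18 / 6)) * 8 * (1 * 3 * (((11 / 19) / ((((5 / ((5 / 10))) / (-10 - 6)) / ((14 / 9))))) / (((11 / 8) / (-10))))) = 1792000 / 57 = 31438.60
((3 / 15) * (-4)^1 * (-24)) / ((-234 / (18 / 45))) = -32 / 975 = -0.03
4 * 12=48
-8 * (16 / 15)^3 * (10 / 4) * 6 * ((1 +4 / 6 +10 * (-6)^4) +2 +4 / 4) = -1274478592 / 675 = -1888116.43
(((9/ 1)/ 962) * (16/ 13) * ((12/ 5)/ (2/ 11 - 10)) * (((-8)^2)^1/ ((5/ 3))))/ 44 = -384/ 156325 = -0.00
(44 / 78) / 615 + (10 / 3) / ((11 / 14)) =1119542 / 263835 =4.24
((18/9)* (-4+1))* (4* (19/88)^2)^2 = -390963/1874048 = -0.21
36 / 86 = 18 / 43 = 0.42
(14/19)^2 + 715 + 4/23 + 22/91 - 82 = 479002007/755573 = 633.96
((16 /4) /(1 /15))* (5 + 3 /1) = 480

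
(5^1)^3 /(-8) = -125 /8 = -15.62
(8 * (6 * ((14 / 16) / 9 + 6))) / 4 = 73.17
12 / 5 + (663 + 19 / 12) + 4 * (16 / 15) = 2685 / 4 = 671.25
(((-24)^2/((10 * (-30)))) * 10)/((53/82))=-7872/265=-29.71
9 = 9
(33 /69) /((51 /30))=110 /391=0.28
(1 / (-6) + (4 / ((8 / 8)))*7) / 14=167 / 84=1.99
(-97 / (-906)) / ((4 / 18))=291 / 604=0.48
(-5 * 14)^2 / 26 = 2450 / 13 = 188.46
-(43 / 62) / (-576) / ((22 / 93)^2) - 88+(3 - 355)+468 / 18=-25646795 / 61952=-413.98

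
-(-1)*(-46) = -46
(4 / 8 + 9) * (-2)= -19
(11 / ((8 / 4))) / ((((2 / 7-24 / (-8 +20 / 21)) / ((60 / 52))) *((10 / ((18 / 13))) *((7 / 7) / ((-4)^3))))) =-615384 / 40391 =-15.24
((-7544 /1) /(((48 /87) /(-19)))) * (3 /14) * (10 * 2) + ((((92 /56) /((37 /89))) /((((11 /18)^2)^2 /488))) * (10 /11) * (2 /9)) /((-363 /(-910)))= 5654938845807465 /5047177289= 1120416.13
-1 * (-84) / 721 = 12 / 103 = 0.12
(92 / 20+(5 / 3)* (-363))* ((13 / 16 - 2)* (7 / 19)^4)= 189679 / 14440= 13.14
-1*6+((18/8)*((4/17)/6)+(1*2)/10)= -971/170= -5.71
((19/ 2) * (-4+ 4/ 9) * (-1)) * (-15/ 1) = -1520/ 3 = -506.67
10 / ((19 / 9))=90 / 19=4.74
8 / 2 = 4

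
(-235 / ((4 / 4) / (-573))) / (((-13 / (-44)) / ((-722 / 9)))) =-1425906680 / 39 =-36561709.74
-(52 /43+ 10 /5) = -138 /43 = -3.21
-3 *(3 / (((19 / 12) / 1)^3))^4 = -2166612408926208 / 2213314919066161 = -0.98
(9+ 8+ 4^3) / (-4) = -20.25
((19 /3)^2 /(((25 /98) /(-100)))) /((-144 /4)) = 35378 /81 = 436.77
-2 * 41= -82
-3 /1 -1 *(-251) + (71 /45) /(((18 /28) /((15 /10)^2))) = 22817 /90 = 253.52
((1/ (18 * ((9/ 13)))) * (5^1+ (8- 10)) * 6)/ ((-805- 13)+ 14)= -13/ 7236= -0.00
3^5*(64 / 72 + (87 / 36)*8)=4914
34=34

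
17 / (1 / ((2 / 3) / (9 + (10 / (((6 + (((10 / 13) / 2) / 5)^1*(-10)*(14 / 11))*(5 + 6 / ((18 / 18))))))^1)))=6103 / 4944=1.23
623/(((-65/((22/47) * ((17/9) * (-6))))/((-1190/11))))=-5500.62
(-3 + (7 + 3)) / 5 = 7 / 5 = 1.40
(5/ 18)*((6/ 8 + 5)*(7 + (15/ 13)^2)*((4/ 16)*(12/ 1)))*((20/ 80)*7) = 69.86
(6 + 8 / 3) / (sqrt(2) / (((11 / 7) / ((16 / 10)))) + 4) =39325 / 15798-5005 *sqrt(2) / 7899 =1.59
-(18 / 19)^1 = -18 / 19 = -0.95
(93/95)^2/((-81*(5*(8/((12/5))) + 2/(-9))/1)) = -961/1335700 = -0.00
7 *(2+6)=56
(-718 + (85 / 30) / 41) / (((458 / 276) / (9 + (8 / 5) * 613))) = -20103100297 / 46945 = -428226.65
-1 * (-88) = 88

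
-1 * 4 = -4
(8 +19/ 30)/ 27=259/ 810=0.32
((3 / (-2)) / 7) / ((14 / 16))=-12 / 49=-0.24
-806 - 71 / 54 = -43595 / 54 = -807.31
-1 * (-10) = 10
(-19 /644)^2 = 361 /414736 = 0.00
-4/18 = -2/9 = -0.22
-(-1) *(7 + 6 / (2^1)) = 10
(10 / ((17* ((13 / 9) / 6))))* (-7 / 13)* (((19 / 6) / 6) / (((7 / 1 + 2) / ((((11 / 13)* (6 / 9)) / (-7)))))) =2090 / 336141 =0.01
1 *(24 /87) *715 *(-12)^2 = 823680 /29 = 28402.76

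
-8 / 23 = -0.35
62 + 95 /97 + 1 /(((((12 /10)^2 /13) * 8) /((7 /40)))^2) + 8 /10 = 164305639253 /2574581760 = 63.82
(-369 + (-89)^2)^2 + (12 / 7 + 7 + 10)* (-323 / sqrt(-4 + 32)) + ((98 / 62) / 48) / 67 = 5685932458033 / 99696 - 42313* sqrt(7) / 98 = 57031561.66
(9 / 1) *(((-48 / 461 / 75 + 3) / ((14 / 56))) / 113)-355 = -461081251 / 1302325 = -354.04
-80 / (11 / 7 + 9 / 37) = -2072 / 47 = -44.09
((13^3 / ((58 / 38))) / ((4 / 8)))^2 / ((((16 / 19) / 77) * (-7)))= -364177912241 / 3364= -108257405.54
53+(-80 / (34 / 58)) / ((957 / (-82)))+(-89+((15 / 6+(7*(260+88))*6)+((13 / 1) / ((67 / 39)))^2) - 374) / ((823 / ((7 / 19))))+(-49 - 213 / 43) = 57918869314291 / 3386603509278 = 17.10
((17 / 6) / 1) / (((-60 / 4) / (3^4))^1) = -153 / 10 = -15.30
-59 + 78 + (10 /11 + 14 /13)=3001 /143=20.99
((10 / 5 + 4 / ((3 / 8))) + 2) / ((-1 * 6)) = -22 / 9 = -2.44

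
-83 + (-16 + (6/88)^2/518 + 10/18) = -888523247/9025632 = -98.44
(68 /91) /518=34 /23569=0.00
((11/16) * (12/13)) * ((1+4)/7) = 0.45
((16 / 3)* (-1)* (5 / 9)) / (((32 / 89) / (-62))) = 510.93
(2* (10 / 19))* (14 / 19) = 280 / 361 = 0.78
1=1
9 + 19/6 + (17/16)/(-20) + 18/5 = 3017/192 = 15.71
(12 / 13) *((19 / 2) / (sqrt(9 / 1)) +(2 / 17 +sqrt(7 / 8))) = 3 *sqrt(14) / 13 +670 / 221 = 3.90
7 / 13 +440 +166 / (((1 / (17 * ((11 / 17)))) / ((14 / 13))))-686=1721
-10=-10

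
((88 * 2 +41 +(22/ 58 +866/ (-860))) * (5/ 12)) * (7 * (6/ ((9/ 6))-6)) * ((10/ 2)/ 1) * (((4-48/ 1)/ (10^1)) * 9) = 623275653/ 2494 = 249910.05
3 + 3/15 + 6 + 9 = 91/5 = 18.20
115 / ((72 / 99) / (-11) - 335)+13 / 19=262674 / 770317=0.34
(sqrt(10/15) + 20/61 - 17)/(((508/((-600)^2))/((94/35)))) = -1720764000/54229 + 564000 * sqrt(6)/889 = -30177.43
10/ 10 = 1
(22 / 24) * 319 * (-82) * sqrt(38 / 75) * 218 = -15681721 * sqrt(114) / 45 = -3720776.94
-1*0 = 0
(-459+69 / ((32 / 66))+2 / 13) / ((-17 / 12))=197517 / 884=223.44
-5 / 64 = -0.08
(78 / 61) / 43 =78 / 2623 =0.03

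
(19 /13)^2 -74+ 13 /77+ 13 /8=-7294575 /104104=-70.07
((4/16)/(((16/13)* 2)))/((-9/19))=-247/1152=-0.21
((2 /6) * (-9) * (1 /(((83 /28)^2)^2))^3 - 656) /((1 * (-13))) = 70119845773216492880702864 /1389570100602594617332093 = 50.46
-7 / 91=-0.08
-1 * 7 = -7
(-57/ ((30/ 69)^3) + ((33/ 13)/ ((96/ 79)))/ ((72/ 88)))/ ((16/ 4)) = -323372017/ 1872000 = -172.74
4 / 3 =1.33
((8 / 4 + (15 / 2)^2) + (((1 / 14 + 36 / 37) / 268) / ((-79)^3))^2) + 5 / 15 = 823354737976773952512715 / 14054419424923595191488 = 58.58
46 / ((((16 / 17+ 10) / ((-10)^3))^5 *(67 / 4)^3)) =-62429992.59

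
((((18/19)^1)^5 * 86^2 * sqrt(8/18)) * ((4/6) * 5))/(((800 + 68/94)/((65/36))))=1317727569600/46592754883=28.28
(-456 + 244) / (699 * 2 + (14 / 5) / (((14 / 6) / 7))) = -265 / 1758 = -0.15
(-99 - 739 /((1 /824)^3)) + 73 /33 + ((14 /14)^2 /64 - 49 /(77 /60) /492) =-413452929632.85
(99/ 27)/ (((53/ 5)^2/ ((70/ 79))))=19250/ 665733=0.03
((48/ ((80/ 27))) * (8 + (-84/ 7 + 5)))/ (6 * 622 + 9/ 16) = 432/ 99535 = 0.00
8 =8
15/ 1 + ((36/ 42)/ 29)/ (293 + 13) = 155296/ 10353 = 15.00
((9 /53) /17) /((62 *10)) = 9 /558620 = 0.00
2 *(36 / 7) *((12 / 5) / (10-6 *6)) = -432 / 455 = -0.95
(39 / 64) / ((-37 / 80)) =-195 / 148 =-1.32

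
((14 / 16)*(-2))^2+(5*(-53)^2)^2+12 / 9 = 9468577411 / 48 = 197262029.40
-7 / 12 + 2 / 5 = -0.18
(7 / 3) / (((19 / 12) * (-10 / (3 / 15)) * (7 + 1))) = -7 / 1900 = -0.00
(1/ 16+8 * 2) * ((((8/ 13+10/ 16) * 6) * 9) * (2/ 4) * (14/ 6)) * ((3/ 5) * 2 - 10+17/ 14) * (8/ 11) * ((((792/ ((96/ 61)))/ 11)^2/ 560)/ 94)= -275.34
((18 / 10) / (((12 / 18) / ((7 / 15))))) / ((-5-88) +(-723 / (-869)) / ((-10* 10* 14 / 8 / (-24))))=-127743 / 9417082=-0.01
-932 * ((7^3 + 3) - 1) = -321540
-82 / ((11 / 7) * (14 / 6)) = -246 / 11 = -22.36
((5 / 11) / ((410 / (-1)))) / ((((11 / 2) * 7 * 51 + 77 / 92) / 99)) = -414 / 7409479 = -0.00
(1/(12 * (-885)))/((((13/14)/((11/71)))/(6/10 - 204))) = 8701/2722850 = 0.00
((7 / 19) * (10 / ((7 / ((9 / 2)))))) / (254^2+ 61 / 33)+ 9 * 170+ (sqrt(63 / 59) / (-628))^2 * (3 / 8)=11521264438193534919 / 7530238009226368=1530.00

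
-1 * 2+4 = 2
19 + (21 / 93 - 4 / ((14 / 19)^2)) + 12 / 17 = 324449 / 25823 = 12.56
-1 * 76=-76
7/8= 0.88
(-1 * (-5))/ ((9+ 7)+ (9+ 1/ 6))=30/ 151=0.20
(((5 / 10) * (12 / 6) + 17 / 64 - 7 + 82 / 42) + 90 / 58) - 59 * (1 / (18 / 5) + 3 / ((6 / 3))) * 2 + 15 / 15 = -211.01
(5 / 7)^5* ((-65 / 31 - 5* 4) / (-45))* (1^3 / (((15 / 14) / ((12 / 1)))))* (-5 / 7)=-0.73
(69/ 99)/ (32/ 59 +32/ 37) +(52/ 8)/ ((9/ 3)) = 269857/ 101376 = 2.66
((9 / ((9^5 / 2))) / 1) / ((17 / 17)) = 2 / 6561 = 0.00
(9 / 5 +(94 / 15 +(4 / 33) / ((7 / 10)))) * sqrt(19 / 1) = 9517 * sqrt(19) / 1155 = 35.92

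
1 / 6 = 0.17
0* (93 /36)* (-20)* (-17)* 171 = 0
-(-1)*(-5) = -5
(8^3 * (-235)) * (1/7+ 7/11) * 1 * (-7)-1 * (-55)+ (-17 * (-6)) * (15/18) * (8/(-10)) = 7219057/11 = 656277.91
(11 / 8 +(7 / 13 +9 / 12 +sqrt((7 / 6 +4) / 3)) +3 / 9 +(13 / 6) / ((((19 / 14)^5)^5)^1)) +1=sqrt(62) / 6 +116096809309220097152377596312980077 / 29039866654735899935422198407515688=5.31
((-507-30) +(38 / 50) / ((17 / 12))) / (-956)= 227997 / 406300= 0.56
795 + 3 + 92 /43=34406 /43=800.14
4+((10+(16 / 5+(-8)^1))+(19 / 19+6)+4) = 101 / 5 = 20.20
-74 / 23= -3.22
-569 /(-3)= 189.67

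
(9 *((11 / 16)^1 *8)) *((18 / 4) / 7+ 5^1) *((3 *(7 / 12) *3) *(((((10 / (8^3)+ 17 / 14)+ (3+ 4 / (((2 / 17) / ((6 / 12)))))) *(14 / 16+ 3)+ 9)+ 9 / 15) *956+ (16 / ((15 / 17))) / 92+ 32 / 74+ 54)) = 128889451.11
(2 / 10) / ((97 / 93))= 93 / 485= 0.19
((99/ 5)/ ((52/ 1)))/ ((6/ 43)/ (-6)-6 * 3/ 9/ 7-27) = -9933/ 712400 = -0.01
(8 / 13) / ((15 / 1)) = 8 / 195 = 0.04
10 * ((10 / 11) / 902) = 50 / 4961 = 0.01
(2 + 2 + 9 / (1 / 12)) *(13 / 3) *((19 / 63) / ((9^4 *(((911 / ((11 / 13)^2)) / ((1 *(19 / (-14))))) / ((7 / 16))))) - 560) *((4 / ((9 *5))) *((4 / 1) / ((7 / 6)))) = -82830.22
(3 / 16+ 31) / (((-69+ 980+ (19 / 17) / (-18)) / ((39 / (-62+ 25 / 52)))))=-38707929 / 1783423306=-0.02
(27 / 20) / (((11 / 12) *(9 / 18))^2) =3888 / 605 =6.43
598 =598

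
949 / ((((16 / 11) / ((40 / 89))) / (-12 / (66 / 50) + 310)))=7852975 / 89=88235.67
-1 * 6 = -6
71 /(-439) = -0.16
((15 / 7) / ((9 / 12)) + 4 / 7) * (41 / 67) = 984 / 469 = 2.10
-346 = -346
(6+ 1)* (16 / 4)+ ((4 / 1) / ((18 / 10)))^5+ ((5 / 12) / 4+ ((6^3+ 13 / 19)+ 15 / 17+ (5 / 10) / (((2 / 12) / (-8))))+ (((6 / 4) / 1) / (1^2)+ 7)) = 86777704261 / 305165232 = 284.36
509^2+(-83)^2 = 265970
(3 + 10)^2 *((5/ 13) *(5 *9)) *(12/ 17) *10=351000/ 17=20647.06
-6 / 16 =-3 / 8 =-0.38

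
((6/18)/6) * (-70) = -3.89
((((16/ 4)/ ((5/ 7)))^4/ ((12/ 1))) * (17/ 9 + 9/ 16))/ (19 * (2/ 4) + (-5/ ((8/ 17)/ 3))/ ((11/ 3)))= 298338656/ 1198125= 249.00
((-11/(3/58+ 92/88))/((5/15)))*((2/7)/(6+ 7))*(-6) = 63162/15925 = 3.97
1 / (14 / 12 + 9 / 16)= 48 / 83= 0.58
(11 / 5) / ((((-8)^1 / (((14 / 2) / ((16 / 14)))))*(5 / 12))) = -1617 / 400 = -4.04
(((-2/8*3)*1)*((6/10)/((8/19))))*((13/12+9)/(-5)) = 6897/3200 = 2.16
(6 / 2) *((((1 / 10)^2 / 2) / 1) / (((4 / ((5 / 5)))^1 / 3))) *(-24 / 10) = -27 / 1000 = -0.03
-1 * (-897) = 897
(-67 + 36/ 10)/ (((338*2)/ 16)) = -1268/ 845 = -1.50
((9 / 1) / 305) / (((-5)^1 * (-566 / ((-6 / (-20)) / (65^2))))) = 27 / 36468087500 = 0.00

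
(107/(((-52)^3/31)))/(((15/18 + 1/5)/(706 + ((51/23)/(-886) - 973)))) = 8732768085/1432654912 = 6.10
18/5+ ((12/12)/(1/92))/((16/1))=187/20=9.35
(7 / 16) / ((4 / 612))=1071 / 16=66.94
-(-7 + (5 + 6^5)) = -7774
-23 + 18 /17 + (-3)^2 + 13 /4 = -659 /68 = -9.69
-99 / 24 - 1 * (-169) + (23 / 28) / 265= 2446791 / 14840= 164.88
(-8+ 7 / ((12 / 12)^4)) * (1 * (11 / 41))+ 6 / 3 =71 / 41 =1.73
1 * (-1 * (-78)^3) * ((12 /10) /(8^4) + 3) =1822457637 /1280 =1423795.03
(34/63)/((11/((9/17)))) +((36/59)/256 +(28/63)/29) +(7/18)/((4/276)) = 2039596585/75886272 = 26.88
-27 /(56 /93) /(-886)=2511 /49616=0.05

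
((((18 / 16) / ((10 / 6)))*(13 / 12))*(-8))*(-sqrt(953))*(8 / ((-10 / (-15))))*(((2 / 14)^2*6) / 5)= 2106*sqrt(953) / 1225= 53.07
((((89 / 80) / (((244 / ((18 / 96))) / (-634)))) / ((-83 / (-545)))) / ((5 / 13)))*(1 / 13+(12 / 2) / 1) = -728826429 / 12961280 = -56.23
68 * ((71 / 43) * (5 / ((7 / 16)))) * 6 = 2317440 / 301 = 7699.14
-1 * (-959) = 959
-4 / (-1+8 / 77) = 308 / 69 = 4.46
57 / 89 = 0.64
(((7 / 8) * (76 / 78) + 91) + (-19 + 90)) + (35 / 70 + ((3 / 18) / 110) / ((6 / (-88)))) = 382193 / 2340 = 163.33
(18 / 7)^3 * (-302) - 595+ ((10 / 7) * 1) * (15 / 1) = -5708.45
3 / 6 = 1 / 2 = 0.50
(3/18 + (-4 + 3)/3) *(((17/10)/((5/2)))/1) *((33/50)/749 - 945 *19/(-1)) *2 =-3810350437/936250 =-4069.80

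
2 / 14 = 1 / 7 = 0.14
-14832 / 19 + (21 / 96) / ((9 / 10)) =-2135143 / 2736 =-780.39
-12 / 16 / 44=-0.02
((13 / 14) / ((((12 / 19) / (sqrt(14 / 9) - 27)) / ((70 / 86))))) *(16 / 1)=-22230 / 43 + 2470 *sqrt(14) / 387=-493.10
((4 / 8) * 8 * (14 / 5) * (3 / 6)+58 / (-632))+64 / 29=353507 / 45820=7.72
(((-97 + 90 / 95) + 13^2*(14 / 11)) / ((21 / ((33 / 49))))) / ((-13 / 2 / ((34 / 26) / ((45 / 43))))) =-12124366 / 16520595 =-0.73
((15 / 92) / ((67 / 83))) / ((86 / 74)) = 46065 / 265052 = 0.17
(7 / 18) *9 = 7 / 2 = 3.50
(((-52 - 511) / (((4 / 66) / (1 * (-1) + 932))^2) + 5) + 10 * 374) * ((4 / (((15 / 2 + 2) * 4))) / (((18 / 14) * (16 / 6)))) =-3719920550129 / 912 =-4078860252.33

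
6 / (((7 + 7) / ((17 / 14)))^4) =250563 / 737894528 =0.00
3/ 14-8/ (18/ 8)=-421/ 126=-3.34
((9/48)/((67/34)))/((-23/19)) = -969/12328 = -0.08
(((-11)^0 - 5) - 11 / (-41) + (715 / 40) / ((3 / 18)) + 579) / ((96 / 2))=37311 / 2624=14.22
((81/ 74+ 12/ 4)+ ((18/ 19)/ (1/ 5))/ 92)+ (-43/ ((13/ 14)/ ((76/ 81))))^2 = 1891.98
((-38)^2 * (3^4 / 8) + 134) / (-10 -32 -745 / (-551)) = -362.98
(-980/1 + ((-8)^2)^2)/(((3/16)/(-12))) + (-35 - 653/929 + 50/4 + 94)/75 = -9263200953/46450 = -199423.06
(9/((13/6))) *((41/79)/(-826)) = -1107/424151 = -0.00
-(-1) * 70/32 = 35/16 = 2.19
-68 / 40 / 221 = -1 / 130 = -0.01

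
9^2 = 81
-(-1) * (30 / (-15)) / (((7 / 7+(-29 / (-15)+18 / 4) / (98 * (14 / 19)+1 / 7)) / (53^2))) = -1621860420 / 314359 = -5159.26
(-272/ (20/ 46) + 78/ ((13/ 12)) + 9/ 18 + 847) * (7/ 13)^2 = 144011/ 1690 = 85.21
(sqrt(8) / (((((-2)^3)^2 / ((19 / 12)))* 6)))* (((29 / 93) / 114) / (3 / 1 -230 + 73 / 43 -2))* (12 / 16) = -0.00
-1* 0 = 0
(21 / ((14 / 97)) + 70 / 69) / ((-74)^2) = 20219 / 755688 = 0.03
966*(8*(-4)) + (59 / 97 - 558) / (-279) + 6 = -836355011 / 27063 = -30904.00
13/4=3.25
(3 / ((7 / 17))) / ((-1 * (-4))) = 51 / 28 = 1.82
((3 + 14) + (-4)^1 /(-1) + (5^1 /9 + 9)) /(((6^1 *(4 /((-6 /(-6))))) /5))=1375 /216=6.37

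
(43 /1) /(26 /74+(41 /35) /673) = 37476005 /307732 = 121.78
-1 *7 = -7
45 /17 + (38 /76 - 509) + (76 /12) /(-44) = -1135457 /2244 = -506.00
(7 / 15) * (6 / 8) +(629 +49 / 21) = 37901 / 60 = 631.68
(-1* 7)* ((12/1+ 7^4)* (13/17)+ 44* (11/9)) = -2033843/153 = -13293.09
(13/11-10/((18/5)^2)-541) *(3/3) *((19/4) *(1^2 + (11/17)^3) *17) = -28571434129/514998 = -55478.73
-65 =-65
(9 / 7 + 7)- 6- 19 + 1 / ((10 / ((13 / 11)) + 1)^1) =-14300 / 861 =-16.61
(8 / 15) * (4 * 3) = 32 / 5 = 6.40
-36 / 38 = -18 / 19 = -0.95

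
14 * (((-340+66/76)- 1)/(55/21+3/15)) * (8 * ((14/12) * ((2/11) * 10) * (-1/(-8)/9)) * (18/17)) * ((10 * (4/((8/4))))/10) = -10075625/11951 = -843.08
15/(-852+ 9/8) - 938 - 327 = -2870325/2269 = -1265.02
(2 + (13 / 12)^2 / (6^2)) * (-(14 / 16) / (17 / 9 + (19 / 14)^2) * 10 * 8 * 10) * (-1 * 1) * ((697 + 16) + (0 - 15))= 31533816475 / 118458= 266202.51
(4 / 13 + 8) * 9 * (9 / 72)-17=-199 / 26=-7.65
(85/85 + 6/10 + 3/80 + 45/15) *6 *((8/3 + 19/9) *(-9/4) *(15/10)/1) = -143577/320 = -448.68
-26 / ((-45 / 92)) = 2392 / 45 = 53.16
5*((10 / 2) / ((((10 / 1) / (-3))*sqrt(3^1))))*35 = -175*sqrt(3) / 2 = -151.55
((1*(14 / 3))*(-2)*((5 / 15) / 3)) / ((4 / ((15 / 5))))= -0.78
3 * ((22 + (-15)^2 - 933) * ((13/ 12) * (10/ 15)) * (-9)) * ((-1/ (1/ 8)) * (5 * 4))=-2140320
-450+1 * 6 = -444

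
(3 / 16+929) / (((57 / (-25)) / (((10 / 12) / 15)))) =-371675 / 16416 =-22.64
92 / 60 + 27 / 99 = 298 / 165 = 1.81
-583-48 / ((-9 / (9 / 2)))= -559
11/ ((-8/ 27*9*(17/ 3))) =-0.73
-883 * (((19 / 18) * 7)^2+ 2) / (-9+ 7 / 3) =16191571 / 2160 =7496.10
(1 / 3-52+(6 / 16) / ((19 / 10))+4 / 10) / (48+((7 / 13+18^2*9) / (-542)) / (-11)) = -2256160907 / 2142175710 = -1.05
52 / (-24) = -13 / 6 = -2.17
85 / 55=17 / 11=1.55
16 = 16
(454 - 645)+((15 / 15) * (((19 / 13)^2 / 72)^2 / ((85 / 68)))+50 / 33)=-385757141749 / 2035828080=-189.48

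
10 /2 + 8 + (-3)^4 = 94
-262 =-262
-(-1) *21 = 21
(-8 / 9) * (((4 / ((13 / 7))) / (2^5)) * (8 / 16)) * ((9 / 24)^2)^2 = -63 / 106496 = -0.00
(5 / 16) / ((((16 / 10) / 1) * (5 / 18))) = 0.70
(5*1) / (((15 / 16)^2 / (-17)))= -4352 / 45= -96.71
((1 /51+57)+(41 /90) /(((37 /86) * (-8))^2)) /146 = 1912193713 /4892915520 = 0.39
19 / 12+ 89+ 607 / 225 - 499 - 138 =-489347 / 900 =-543.72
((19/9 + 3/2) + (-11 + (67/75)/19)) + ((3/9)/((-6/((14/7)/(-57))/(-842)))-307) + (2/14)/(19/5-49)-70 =-3915667552/10144575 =-385.99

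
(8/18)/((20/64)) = 64/45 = 1.42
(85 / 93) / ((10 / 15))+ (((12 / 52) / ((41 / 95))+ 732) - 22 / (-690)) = 8367526721 / 11400870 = 733.94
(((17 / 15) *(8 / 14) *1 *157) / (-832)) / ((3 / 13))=-2669 / 5040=-0.53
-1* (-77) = 77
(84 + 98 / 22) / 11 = 8.04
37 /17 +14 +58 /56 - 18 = -375 /476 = -0.79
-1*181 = -181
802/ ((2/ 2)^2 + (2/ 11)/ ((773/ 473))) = 721.71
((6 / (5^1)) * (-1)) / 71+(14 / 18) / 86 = -0.01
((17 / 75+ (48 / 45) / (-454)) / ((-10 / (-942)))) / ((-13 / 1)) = -599583 / 368875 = -1.63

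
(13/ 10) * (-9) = -117/ 10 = -11.70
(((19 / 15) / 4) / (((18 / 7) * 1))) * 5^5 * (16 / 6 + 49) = 12884375 / 648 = 19883.29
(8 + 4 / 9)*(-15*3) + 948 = 568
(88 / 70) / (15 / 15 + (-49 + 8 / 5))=-11 / 406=-0.03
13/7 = 1.86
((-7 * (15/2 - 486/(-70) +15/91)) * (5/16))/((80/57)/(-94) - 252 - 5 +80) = 35611947/197276768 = 0.18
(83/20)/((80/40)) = 83/40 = 2.08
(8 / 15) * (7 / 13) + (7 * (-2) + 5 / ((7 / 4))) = -14818 / 1365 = -10.86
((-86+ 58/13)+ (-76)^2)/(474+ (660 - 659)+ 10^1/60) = 444168/37063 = 11.98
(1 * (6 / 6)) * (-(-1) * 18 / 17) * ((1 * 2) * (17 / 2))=18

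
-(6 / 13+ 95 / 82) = -1727 / 1066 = -1.62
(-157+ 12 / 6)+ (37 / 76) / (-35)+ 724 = 1513503 / 2660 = 568.99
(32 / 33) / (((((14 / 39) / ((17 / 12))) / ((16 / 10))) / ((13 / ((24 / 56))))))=185.73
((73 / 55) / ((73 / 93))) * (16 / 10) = 744 / 275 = 2.71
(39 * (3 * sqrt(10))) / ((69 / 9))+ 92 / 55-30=-1558 / 55+ 351 * sqrt(10) / 23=19.93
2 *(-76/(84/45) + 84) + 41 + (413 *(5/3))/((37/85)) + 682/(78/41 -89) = 4719840184/2774667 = 1701.05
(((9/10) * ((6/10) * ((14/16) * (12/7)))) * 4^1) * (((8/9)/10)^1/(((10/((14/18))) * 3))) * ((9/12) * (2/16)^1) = 0.00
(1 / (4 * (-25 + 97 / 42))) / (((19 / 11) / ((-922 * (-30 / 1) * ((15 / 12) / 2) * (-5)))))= 39934125 / 72428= 551.36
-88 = -88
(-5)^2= 25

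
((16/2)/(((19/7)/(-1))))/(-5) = 56/95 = 0.59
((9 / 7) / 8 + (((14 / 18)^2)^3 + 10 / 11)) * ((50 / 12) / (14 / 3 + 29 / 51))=179643846275 / 174814328304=1.03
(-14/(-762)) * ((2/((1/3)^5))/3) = 378/127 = 2.98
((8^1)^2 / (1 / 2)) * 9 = 1152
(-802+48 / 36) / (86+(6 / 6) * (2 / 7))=-8407 / 906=-9.28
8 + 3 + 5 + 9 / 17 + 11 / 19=5526 / 323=17.11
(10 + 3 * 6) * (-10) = -280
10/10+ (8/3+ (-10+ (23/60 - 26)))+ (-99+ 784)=13061/20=653.05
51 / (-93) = -17 / 31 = -0.55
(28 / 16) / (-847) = -1 / 484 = -0.00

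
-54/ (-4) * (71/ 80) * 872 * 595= 24865407/ 4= 6216351.75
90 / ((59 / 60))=5400 / 59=91.53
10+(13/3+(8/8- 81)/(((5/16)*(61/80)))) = -58817/183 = -321.40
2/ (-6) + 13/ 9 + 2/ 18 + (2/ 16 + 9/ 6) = 205/ 72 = 2.85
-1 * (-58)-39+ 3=22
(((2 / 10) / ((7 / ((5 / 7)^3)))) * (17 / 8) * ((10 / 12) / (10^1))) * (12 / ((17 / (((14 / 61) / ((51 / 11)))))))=275 / 4268292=0.00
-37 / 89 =-0.42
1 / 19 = 0.05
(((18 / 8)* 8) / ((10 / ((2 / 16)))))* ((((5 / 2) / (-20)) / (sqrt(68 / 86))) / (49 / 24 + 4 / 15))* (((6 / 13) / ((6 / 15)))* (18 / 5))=-729* sqrt(1462) / 489736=-0.06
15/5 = 3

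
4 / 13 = 0.31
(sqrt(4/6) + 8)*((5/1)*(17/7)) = 85*sqrt(6)/21 + 680/7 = 107.06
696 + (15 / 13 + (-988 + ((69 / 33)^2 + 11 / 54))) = -24316393 / 84942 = -286.27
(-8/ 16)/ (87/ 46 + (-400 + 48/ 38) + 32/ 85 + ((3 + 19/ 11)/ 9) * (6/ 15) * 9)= 81719/ 64489065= 0.00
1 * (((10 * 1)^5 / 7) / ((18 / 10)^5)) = 312500000 / 413343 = 756.03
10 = 10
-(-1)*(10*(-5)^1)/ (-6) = 8.33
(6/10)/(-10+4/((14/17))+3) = -7/25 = -0.28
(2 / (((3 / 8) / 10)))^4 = 8090864.20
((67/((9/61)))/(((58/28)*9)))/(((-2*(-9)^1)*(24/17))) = 486353/507384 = 0.96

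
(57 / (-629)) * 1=-57 / 629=-0.09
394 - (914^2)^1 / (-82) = 433852 / 41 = 10581.76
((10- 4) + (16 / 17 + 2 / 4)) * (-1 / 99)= -23 / 306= -0.08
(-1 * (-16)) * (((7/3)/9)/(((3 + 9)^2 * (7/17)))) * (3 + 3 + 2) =0.56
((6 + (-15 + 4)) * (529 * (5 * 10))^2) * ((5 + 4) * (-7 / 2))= 110187393750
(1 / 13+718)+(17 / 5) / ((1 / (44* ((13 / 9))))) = 546487 / 585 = 934.17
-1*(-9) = 9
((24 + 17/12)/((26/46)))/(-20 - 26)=-305/312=-0.98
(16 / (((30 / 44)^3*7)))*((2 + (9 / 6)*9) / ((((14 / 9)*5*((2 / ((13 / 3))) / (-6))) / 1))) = -17164576 / 91875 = -186.83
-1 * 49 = -49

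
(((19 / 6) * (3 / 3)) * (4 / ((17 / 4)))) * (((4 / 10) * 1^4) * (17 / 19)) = 16 / 15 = 1.07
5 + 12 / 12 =6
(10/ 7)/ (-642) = -5/ 2247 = -0.00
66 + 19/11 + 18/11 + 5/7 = 5396/77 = 70.08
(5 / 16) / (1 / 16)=5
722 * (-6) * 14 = -60648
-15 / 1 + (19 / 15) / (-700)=-157519 / 10500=-15.00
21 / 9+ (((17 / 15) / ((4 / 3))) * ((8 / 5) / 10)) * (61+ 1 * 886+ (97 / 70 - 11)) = 3407717 / 26250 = 129.82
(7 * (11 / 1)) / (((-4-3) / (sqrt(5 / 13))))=-11 * sqrt(65) / 13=-6.82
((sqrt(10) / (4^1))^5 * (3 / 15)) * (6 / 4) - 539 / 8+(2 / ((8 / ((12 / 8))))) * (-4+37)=-55+15 * sqrt(10) / 512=-54.91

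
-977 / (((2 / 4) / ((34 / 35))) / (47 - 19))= -265744 / 5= -53148.80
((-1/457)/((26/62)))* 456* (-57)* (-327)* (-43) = 11329678872/5941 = 1907032.30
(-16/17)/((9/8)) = -128/153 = -0.84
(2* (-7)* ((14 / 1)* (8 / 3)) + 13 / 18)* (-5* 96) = 751600 / 3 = 250533.33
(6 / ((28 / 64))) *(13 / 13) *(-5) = -480 / 7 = -68.57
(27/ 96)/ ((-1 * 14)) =-9/ 448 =-0.02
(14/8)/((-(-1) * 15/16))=28/15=1.87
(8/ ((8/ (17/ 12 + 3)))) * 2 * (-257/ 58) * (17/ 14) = -47.53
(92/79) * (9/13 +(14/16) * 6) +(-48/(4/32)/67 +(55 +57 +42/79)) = 7824991/68809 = 113.72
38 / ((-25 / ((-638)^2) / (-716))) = 11074853152 / 25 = 442994126.08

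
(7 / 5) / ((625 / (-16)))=-112 / 3125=-0.04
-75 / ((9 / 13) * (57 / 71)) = -23075 / 171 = -134.94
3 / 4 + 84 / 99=211 / 132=1.60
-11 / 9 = -1.22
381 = 381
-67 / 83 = -0.81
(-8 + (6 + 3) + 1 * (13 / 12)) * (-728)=-4550 / 3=-1516.67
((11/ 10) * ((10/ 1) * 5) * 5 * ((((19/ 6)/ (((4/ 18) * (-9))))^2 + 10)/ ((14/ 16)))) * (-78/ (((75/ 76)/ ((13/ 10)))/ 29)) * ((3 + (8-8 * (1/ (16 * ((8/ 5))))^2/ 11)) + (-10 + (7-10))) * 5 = 840045960871/ 7168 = 117193911.95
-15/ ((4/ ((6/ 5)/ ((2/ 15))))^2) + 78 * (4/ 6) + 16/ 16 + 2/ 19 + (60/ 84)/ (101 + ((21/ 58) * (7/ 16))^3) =-784147817277157/ 34354530090160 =-22.83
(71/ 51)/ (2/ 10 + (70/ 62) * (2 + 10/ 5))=11005/ 37281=0.30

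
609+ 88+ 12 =709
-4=-4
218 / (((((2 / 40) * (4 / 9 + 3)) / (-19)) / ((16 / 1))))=-11928960 / 31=-384805.16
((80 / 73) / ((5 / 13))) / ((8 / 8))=2.85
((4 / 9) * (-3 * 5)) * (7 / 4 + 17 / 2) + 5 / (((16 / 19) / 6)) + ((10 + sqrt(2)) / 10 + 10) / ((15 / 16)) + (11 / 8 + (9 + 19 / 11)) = -488 / 55 + 8 * sqrt(2) / 75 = -8.72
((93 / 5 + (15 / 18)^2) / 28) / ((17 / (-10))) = -0.41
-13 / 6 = -2.17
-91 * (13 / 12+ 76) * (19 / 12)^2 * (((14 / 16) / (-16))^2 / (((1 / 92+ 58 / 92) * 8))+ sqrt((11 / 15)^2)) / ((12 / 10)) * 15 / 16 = -3233702430014875 / 320713261056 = -10082.85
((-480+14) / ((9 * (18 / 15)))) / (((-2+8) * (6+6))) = -1165 / 1944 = -0.60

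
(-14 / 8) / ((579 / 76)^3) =-768208 / 194104539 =-0.00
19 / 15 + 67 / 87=886 / 435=2.04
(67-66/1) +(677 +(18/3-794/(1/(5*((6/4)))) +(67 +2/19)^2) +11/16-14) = -4512189/5776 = -781.20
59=59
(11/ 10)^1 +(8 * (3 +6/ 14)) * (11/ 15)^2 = 16643/ 1050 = 15.85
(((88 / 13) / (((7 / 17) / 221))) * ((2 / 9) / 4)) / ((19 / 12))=127.48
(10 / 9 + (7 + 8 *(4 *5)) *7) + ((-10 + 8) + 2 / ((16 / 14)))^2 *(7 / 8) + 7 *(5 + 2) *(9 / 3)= 1517375 / 1152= 1317.17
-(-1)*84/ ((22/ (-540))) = -22680/ 11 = -2061.82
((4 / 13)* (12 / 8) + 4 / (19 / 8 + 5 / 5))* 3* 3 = 578 / 39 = 14.82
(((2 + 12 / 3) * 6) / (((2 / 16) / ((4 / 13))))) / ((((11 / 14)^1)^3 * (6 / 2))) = 1053696 / 17303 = 60.90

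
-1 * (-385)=385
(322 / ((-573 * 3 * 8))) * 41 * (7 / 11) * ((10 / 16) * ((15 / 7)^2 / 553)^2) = -26521875 / 1007447383712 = -0.00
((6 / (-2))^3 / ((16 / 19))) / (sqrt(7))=-513 * sqrt(7) / 112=-12.12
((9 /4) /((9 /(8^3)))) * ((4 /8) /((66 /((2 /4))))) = 16 /33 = 0.48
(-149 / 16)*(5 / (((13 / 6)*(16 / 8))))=-10.75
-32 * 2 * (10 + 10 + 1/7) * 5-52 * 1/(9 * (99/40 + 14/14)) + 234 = -54410542/8757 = -6213.38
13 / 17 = 0.76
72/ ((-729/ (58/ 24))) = -58/ 243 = -0.24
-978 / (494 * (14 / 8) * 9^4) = -652 / 3781323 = -0.00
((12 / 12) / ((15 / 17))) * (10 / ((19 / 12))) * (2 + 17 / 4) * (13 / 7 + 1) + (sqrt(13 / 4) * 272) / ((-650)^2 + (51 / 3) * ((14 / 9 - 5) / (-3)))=3672 * sqrt(13) / 11408027 + 17000 / 133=127.82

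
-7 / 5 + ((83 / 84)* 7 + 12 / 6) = 451 / 60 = 7.52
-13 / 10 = -1.30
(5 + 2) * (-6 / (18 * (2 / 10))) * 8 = -280 / 3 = -93.33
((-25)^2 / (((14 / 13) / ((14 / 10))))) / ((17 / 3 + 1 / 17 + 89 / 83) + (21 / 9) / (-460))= 1582083750 / 13226623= 119.61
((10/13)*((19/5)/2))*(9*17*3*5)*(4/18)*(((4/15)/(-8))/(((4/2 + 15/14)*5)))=-1.62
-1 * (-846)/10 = 84.60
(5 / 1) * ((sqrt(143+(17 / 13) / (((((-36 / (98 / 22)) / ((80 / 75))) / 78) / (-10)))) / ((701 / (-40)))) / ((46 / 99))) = -300 * sqrt(302335) / 16123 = -10.23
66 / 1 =66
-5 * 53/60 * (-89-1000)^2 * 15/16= -314269065/64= -4910454.14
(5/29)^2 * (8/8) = 25/841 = 0.03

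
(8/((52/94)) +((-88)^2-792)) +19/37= 3351115/481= 6966.98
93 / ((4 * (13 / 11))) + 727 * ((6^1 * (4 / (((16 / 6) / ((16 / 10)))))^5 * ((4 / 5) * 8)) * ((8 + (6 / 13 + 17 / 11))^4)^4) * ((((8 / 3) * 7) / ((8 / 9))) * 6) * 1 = 5412607642285351772529718935428597379065310611677234526693735187 / 1910982089918830263114009321500400062500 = 2832369633833279133700220.00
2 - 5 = -3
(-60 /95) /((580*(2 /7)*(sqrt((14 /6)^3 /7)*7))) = -9*sqrt(3) /38570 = -0.00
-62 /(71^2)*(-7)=434 /5041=0.09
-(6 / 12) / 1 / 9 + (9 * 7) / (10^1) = 281 / 45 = 6.24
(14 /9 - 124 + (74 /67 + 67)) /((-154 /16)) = 37448 /6633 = 5.65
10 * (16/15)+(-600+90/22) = -585.24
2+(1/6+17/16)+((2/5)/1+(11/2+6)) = 3631/240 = 15.13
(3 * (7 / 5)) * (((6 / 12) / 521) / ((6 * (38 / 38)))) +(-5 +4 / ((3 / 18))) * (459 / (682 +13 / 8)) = 242340281 / 18995660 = 12.76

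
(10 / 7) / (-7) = -10 / 49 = -0.20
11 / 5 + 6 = 41 / 5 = 8.20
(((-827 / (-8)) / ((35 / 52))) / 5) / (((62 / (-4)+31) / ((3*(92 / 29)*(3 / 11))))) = 8901828 / 1730575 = 5.14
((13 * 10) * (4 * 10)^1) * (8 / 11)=41600 / 11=3781.82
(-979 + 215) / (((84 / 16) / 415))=-1268240 / 21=-60392.38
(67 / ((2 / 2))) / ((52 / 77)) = 5159 / 52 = 99.21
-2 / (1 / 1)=-2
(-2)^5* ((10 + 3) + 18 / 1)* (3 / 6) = -496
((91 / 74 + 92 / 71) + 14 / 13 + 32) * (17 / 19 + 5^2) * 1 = 598202382 / 648869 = 921.92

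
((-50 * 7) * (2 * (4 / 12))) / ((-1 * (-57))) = -4.09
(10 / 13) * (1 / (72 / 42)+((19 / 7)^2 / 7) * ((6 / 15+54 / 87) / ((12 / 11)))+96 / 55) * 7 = 7251109 / 406406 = 17.84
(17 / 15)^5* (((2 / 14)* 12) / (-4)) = -1419857 / 1771875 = -0.80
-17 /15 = -1.13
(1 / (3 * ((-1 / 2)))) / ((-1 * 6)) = 1 / 9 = 0.11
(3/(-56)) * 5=-15/56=-0.27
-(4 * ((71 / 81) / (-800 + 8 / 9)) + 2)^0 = -1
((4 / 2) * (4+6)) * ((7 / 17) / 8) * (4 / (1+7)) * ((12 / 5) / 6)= 7 / 34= 0.21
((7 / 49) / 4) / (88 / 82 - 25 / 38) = 779 / 9058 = 0.09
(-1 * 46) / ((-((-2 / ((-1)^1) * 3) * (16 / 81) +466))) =0.10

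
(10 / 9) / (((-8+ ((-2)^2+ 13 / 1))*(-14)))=-5 / 567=-0.01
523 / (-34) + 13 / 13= -489 / 34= -14.38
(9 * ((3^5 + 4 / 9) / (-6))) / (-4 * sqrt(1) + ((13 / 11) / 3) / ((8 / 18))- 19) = 6886 / 417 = 16.51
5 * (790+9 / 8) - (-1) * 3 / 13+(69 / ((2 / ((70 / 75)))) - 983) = 1562629 / 520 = 3005.06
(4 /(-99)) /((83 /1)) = -4 /8217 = -0.00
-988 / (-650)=38 / 25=1.52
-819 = -819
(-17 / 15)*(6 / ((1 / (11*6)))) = -2244 / 5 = -448.80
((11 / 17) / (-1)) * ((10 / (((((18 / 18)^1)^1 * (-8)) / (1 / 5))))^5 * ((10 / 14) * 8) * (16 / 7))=55 / 6664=0.01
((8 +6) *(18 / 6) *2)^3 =592704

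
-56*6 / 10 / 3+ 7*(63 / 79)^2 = -6.75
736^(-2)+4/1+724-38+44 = 397604865/541696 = 734.00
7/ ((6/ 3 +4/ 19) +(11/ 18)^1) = 2394/ 965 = 2.48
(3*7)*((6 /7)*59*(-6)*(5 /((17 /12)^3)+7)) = -274193532 /4913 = -55809.80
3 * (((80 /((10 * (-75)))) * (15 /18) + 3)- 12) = -409 /15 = -27.27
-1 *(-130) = 130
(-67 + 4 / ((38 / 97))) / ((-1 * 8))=1079 / 152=7.10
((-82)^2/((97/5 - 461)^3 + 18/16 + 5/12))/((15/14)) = -0.00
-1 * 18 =-18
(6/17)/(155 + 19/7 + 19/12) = 504/227477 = 0.00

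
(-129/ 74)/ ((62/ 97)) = -12513/ 4588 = -2.73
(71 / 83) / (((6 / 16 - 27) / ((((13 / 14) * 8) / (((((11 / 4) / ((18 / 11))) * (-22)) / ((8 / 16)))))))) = 2496 / 773311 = 0.00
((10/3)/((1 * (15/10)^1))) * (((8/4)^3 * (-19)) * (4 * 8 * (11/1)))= -118897.78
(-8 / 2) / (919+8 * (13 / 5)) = -0.00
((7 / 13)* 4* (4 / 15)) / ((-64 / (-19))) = 133 / 780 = 0.17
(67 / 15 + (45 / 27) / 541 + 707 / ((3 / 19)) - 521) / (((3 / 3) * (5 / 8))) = 85718992 / 13525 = 6337.82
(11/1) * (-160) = -1760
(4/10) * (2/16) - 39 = -779/20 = -38.95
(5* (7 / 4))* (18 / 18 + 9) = 175 / 2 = 87.50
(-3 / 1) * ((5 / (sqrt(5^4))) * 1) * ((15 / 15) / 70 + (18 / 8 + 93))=-40011 / 700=-57.16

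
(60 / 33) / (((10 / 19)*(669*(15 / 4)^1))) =152 / 110385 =0.00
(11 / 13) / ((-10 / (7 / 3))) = -77 / 390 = -0.20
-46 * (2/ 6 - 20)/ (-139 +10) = -2714/ 387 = -7.01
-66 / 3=-22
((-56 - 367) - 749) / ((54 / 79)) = -46294 / 27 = -1714.59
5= 5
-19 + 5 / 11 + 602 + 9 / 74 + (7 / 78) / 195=1806306802 / 3095235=583.58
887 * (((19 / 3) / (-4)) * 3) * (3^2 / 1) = -151677 / 4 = -37919.25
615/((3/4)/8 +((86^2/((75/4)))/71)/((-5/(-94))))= 523980000/89068547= 5.88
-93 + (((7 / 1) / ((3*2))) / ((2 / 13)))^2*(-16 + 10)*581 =-4813493 / 24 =-200562.21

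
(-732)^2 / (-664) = -66978 / 83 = -806.96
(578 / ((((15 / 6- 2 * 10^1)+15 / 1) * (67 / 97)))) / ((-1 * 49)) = 6.83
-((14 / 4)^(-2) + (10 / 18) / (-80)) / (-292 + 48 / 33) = 341 / 1326528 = 0.00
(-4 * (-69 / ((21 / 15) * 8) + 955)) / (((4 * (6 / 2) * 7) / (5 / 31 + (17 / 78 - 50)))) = 6375296705 / 2843568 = 2242.01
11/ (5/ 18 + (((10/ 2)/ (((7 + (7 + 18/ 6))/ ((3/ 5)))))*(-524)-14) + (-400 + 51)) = -3366/ 139289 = -0.02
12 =12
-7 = -7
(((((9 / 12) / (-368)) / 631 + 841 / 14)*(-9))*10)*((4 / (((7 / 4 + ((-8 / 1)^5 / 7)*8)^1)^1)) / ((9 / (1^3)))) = 1952869175 / 30434544702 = 0.06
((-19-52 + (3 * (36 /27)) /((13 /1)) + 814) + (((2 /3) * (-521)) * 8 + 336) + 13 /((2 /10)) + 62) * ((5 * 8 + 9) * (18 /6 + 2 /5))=-51081226 /195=-261955.01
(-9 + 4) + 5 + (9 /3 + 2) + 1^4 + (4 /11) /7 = 466 /77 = 6.05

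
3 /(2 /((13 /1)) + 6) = 39 /80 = 0.49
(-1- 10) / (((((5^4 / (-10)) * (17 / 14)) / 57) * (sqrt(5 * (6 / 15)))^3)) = 2.92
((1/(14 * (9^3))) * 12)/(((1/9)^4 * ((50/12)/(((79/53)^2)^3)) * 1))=20.31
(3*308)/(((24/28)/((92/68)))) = 24794/17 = 1458.47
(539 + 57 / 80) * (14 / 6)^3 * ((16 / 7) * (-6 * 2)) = -8462692 / 45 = -188059.82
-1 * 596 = -596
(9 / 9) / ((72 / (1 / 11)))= 1 / 792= 0.00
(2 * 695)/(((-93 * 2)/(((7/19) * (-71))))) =345415/1767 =195.48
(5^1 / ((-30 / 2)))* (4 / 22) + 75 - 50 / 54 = 21982 / 297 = 74.01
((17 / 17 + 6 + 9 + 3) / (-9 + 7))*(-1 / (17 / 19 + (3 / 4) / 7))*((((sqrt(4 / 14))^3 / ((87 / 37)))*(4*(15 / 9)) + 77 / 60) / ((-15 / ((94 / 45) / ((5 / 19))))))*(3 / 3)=-173759047 / 26983125 -381689632*sqrt(14) / 657308925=-8.61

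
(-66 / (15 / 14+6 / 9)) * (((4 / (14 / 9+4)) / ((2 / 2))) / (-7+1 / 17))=424116 / 107675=3.94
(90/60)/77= 3/154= 0.02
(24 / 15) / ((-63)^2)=0.00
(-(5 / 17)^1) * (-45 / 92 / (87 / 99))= 7425 / 45356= 0.16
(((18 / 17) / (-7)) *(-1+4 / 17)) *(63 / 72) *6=351 / 578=0.61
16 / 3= 5.33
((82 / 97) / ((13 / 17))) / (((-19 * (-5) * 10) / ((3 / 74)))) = 2091 / 44324150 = 0.00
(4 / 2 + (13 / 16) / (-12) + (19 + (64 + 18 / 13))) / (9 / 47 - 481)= -10126009 / 56404608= -0.18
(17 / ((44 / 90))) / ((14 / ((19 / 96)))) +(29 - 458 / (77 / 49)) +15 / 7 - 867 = -11105939 / 9856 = -1126.82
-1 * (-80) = 80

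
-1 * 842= -842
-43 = -43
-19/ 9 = -2.11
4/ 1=4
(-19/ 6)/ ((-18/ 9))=19/ 12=1.58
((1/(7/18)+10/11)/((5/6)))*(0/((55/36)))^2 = 0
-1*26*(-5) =130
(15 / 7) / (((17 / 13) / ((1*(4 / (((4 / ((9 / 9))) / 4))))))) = 780 / 119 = 6.55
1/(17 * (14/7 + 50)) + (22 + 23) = 39781/884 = 45.00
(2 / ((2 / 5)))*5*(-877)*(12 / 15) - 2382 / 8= -71351 / 4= -17837.75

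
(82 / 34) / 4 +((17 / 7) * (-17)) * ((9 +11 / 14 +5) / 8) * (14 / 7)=-1012973 / 6664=-152.01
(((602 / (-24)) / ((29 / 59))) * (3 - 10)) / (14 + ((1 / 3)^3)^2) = 512001 / 20068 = 25.51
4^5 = 1024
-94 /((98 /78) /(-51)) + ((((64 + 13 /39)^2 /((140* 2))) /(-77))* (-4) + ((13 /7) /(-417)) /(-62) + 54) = 404514123938 /104514795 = 3870.40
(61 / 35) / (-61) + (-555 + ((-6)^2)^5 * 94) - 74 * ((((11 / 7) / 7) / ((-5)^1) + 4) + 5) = 1392535734942 / 245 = 5683819326.29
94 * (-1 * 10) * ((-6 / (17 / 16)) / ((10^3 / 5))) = 2256 / 85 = 26.54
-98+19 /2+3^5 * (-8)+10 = -4045 /2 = -2022.50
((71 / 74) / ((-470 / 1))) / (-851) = 71 / 29597780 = 0.00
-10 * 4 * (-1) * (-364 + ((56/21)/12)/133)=-17428240/1197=-14559.93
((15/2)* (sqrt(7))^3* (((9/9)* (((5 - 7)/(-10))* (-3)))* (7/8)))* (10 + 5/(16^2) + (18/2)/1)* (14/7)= -2147229* sqrt(7)/2048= -2773.94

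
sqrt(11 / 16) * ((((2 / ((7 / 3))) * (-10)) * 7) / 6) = -5 * sqrt(11) / 2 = -8.29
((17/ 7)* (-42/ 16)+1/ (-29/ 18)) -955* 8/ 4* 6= -2660343/ 232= -11467.00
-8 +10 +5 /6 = 17 /6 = 2.83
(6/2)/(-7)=-3/7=-0.43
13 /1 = 13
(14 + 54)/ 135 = 68/ 135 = 0.50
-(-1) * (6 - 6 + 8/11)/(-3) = -0.24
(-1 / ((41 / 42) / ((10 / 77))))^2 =3600 / 203401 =0.02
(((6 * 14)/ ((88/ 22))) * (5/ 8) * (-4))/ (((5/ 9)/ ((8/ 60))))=-63/ 5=-12.60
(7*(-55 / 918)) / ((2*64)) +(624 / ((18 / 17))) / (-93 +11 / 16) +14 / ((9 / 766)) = 205689974459 / 173553408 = 1185.17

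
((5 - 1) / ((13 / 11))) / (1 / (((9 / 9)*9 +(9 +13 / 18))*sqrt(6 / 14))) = 7414*sqrt(21) / 819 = 41.48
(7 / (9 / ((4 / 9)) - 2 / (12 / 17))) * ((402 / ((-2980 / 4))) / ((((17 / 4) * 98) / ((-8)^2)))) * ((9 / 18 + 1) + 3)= -2778624 / 18528895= -0.15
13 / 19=0.68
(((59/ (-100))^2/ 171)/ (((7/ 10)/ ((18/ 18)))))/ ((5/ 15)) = 3481/ 399000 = 0.01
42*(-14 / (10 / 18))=-5292 / 5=-1058.40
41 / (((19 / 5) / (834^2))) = 142588980 / 19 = 7504683.16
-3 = -3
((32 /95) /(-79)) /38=-16 /142595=-0.00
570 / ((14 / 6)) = 1710 / 7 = 244.29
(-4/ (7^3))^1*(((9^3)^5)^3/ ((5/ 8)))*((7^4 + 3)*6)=-2349007981454874197664047000000000000000000000.00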